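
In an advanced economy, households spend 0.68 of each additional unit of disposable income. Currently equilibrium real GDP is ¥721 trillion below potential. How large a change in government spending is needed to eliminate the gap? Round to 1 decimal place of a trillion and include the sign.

+¥230.7 trillion

Spending multiplier = 1/(1 − MPC) = 1/(1 − 0.68) = 1/0.32 = 3.125.
Need ΔY = +¥721 trillion, so ΔG = ΔY/k = (+¥721 trillion) × 0.32 ≈ +¥230.7 trillion.
The government should increase government spending by ¥230.7 trillion.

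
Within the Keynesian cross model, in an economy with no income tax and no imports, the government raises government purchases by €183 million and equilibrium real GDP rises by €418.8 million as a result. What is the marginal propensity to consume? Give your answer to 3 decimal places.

0.563

Implied spending multiplier k = ΔY/ΔG = 418.8/183 ≈ 2.2885.
Since k = 1/(1 − MPC), MPC = 1 − 1/k = 1 − ΔG/ΔY = 1 − 183/418.8 ≈ 0.563.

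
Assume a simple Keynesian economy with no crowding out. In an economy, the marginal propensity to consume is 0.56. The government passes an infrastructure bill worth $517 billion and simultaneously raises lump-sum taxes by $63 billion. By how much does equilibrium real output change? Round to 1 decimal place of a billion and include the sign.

Expenditure multiplier = 1/(1 − MPC) = 1/(1 − 0.56) = 1/0.44 ≈ 2.273.
ΔG contributes k·ΔG = (+$517 billion) / 0.44 = +$1,175 billion.
ΔT of +$63 billion changes first-round spending by −c·ΔT = −$35.28 billion, contributing k·(−c·ΔT) = (−$35.28 billion) / 0.44 ≈ −$80.2 billion.
Net ΔY = k(ΔG − c·ΔT) = (+$481.72 billion) / 0.44 ≈ +$1,094.8 billion.

+$1,094.8 billion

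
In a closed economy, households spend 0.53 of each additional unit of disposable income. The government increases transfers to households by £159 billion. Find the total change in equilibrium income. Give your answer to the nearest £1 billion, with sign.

The transfer change shifts disposable income by +£159 billion, so first-round consumption changes by c·ΔTR = 0.53 × (+£159 billion) = +£84.27 billion.
Expenditure multiplier = 1/(1 − MPC) = 1/(1 − 0.53) = 1/0.47 ≈ 2.128.
The transfer multiplier is c × k ≈ 1.128, so ΔY = k × (c·ΔTR) = (+£84.27 billion) / 0.47 ≈ +£179 billion.

+£179 billion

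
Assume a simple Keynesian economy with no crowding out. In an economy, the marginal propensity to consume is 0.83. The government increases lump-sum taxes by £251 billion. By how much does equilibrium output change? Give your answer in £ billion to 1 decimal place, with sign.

−£1,225.5 billion

A lump-sum tax change of +£251 billion shifts disposable income by −£251 billion; first-round consumption changes by −c × ΔT = −0.83 × (+£251 billion) = −£208.33 billion.
Expenditure multiplier = 1/(1 − MPC) = 1/(1 − 0.83) = 1/0.17 ≈ 5.882.
The tax multiplier is −c × k ≈ −4.882, so ΔY = k × (−c·ΔT) = (−£208.33 billion) / 0.17 ≈ −£1,225.5 billion.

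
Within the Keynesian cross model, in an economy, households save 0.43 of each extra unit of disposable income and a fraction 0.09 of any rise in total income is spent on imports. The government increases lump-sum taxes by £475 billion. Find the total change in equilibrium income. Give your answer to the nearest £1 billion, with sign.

MPC = 1 − MPS = 1 − 0.43 = 0.57.
A lump-sum tax change of +£475 billion shifts disposable income by −£475 billion; first-round consumption changes by −c × ΔT = −0.57 × (+£475 billion) = −£270.75 billion.
Expenditure multiplier = 1/(1 − c + m) = 1/(1 − 0.57 + 0.09) = 1/0.52 ≈ 1.923.
The tax multiplier is −c × k ≈ −1.096, so ΔY = k × (−c·ΔT) = (−£270.75 billion) / 0.52 ≈ −£521 billion.

−£521 billion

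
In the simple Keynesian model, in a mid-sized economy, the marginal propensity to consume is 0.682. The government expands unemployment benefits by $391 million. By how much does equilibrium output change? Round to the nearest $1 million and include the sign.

+$839 million

The transfer change shifts disposable income by +$391 million, so first-round consumption changes by c·ΔTR = 0.682 × (+$391 million) = +$266.662 million.
Expenditure multiplier = 1/(1 − MPC) = 1/(1 − 0.682) = 1/0.318 ≈ 3.145.
The transfer multiplier is c × k ≈ 2.145, so ΔY = k × (c·ΔTR) = (+$266.662 million) / 0.318 ≈ +$839 million.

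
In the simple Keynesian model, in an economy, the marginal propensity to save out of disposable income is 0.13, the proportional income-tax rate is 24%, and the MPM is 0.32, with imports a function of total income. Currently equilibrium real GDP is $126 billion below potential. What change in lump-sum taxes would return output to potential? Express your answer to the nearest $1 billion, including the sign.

−$95 billion

MPC = 1 − MPS = 1 − 0.13 = 0.87.
Spending multiplier = 1/(1 − c(1−t) + m) = 1/(1 − 0.87×0.76 + 0.32) = 1/0.6588 ≈ 1.518.
Tax multiplier = −c·k = −0.87/0.6588 ≈ −1.321. Need ΔY = +$126 billion, so ΔT = ΔY/(−c·k) = −(+$126 billion) × 0.6588 / 0.87 ≈ −$95 billion.
The government should cut lump-sum taxes by $95 billion.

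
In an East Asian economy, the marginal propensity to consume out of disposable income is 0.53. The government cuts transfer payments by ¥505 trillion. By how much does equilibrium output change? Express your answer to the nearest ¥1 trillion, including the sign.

−¥569 trillion

The transfer change shifts disposable income by −¥505 trillion, so first-round consumption changes by c·ΔTR = 0.53 × (−¥505 trillion) = −¥267.65 trillion.
Expenditure multiplier = 1/(1 − MPC) = 1/(1 − 0.53) = 1/0.47 ≈ 2.128.
The transfer multiplier is c × k ≈ 1.128, so ΔY = k × (c·ΔTR) = (−¥267.65 trillion) / 0.47 ≈ −¥569 trillion.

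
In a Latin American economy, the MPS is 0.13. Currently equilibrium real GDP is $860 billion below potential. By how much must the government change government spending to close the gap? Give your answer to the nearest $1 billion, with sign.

+$112 billion

MPC = 1 − MPS = 1 − 0.13 = 0.87.
Spending multiplier = 1/(1 − MPC) = 1/(1 − 0.87) = 1/0.13 ≈ 7.692.
Need ΔY = +$860 billion, so ΔG = ΔY/k = (+$860 billion) × 0.13 ≈ +$112 billion.
The government should increase government spending by $112 billion.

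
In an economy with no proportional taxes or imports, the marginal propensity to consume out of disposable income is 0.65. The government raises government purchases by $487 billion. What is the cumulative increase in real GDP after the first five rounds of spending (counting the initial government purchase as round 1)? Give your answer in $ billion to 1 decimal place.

$1,230.0 billion

Round 1 adds ΔG = $487 billion; each later round is MPC = 0.65 times the previous.
After 5 rounds: 487 + 316.55 + 205.7575 + 133.742375 + 86.93254375 = ΔG·(1 − c^5)/(1 − c) = 487 × (1 − 0.1160290625)/0.35 ≈ $1,230 billion.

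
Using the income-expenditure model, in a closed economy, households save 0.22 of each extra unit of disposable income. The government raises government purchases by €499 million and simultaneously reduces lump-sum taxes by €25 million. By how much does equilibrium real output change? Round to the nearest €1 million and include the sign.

MPC = 1 − MPS = 1 − 0.22 = 0.78.
Expenditure multiplier = 1/(1 − MPC) = 1/(1 − 0.78) = 1/0.22 ≈ 4.545.
ΔG contributes k·ΔG = (+€499 million) / 0.22 ≈ +€2,268.2 million.
ΔT of −€25 million changes first-round spending by −c·ΔT = +€19.5 million, contributing k·(−c·ΔT) = (+€19.5 million) / 0.22 ≈ +€88.6 million.
Net ΔY = k(ΔG − c·ΔT) = (+€518.5 million) / 0.22 ≈ +€2,357 million.

+€2,357 million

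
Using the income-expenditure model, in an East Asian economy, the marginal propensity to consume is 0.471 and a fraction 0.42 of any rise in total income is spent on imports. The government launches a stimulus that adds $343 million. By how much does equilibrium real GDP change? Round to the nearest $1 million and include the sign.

Government-spending multiplier = 1/(1 − c + m) = 1/(1 − 0.471 + 0.42) = 1/0.949 ≈ 1.054.
ΔY = k × ΔG = (+$343 million) / 0.949 ≈ +$361 million.

+$361 million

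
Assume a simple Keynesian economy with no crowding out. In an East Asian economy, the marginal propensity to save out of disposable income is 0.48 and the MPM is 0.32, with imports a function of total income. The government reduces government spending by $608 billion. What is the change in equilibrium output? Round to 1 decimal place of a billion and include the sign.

−$760.0 billion

MPC = 1 − MPS = 1 − 0.48 = 0.52.
Expenditure multiplier = 1/(1 − c + m) = 1/(1 − 0.52 + 0.32) = 1/0.8 = 1.25.
ΔY = k × ΔG = (−$608 billion) / 0.8 = −$760 billion.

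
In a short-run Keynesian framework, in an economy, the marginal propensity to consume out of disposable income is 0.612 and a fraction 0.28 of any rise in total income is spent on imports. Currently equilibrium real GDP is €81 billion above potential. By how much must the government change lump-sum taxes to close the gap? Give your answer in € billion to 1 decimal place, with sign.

Spending multiplier = 1/(1 − c + m) = 1/(1 − 0.612 + 0.28) = 1/0.668 ≈ 1.497.
Tax multiplier = −c·k = −0.612/0.668 ≈ −0.916. Need ΔY = −€81 billion, so ΔT = ΔY/(−c·k) = −(−€81 billion) × 0.668 / 0.612 ≈ +€88.4 billion.
The government should raise lump-sum taxes by €88.4 billion.

+€88.4 billion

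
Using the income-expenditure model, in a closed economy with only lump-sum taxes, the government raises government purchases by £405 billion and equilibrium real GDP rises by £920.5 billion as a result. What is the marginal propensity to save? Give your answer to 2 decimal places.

Implied spending multiplier k = ΔY/ΔG = 920.5/405 ≈ 2.2728.
Since k = 1/(1 − MPC), MPC = 1 − 1/k = 1 − ΔG/ΔY = 1 − 405/920.5 ≈ 0.56.
MPS = 1 − MPC = 0.44.

0.44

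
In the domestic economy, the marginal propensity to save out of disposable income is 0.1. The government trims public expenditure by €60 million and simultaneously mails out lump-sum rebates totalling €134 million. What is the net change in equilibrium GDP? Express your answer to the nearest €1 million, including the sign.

MPC = 1 − MPS = 1 − 0.1 = 0.9.
Expenditure multiplier = 1/(1 − MPC) = 1/(1 − 0.9) = 1/0.1 = 10.
ΔG contributes k·ΔG = (−€60 million) / 0.1 = −€600 million.
ΔT of −€134 million changes first-round spending by −c·ΔT = +€120.6 million, contributing k·(−c·ΔT) = (+€120.6 million) / 0.1 = +€1,206 million.
Net ΔY = k(ΔG − c·ΔT) = (+€60.6 million) / 0.1 = +€606 million.

+€606 million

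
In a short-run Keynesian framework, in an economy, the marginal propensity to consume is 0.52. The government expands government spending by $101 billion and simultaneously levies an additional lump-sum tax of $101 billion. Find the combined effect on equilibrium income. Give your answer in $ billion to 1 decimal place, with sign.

Expenditure multiplier = 1/(1 − MPC) = 1/(1 − 0.52) = 1/0.48 ≈ 2.083.
ΔG contributes k·ΔG = (+$101 billion) / 0.48 ≈ +$210.4 billion.
ΔT of +$101 billion changes first-round spending by −c·ΔT = −$52.52 billion, contributing k·(−c·ΔT) = (−$52.52 billion) / 0.48 ≈ −$109.4 billion.
With ΔG = ΔT and no other leakages, the balanced-budget multiplier is 1, so ΔY = ΔG = +$101 billion.

+$101.0 billion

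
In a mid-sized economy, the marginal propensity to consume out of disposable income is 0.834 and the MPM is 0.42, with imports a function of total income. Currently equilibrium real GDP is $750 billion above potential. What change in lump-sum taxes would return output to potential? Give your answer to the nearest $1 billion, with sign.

Spending multiplier = 1/(1 − c + m) = 1/(1 − 0.834 + 0.42) = 1/0.586 ≈ 1.706.
Tax multiplier = −c·k = −0.834/0.586 ≈ −1.423. Need ΔY = −$750 billion, so ΔT = ΔY/(−c·k) = −(−$750 billion) × 0.586 / 0.834 ≈ +$527 billion.
The government should raise lump-sum taxes by $527 billion.

+$527 billion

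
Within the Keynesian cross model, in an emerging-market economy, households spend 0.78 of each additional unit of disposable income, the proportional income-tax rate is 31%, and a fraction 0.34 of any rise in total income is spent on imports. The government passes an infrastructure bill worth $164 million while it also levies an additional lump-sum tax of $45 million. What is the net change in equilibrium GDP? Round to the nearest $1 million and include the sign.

+$161 million

Expenditure multiplier = 1/(1 − c(1−t) + m) = 1/(1 − 0.78×0.69 + 0.34) = 1/0.8018 ≈ 1.247.
ΔG contributes k·ΔG = (+$164 million) / 0.8018 ≈ +$204.5 million.
ΔT of +$45 million changes first-round spending by −c·ΔT = −$35.1 million, contributing k·(−c·ΔT) = (−$35.1 million) / 0.8018 ≈ −$43.8 million.
Net ΔY = k(ΔG − c·ΔT) = (+$128.9 million) / 0.8018 ≈ +$161 million.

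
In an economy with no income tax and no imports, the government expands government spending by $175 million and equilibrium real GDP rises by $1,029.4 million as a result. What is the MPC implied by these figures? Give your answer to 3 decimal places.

0.830

Implied spending multiplier k = ΔY/ΔG = 1,029.4/175 ≈ 5.8823.
Since k = 1/(1 − MPC), MPC = 1 − 1/k = 1 − ΔG/ΔY = 1 − 175/1,029.4 ≈ 0.830.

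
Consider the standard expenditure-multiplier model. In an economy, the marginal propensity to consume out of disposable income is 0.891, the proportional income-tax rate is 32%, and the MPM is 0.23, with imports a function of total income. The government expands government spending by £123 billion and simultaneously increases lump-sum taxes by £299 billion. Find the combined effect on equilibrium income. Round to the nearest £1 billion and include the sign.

Expenditure multiplier = 1/(1 − c(1−t) + m) = 1/(1 − 0.891×0.68 + 0.23) = 1/0.62412 ≈ 1.602.
ΔG contributes k·ΔG = (+£123 billion) / 0.62412 ≈ +£197.1 billion.
ΔT of +£299 billion changes first-round spending by −c·ΔT = −£266.409 billion, contributing k·(−c·ΔT) = (−£266.409 billion) / 0.62412 ≈ −£426.9 billion.
Net ΔY = k(ΔG − c·ΔT) = (−£143.409 billion) / 0.62412 ≈ −£230 billion.

−£230 billion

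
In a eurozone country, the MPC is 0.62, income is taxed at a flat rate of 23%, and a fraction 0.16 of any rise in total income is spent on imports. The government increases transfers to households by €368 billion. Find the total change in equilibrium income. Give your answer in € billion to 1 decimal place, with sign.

The transfer change shifts disposable income by +€368 billion, so first-round consumption changes by c·ΔTR = 0.62 × (+€368 billion) = +€228.16 billion.
Expenditure multiplier = 1/(1 − c(1−t) + m) = 1/(1 − 0.62×0.77 + 0.16) = 1/0.6826 ≈ 1.465.
The transfer multiplier is c × k ≈ 0.908, so ΔY = k × (c·ΔTR) = (+€228.16 billion) / 0.6826 ≈ +€334.3 billion.

+€334.3 billion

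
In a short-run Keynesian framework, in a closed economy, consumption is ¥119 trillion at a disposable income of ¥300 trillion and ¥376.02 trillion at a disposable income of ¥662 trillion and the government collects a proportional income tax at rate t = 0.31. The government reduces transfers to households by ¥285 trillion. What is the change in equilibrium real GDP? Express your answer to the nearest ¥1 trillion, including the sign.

−¥397 trillion

MPC = ΔC/ΔYd = (376.02 − 119)/(662 − 300) = 257.02/362 = 0.71.
The transfer change shifts disposable income by −¥285 trillion, so first-round consumption changes by c·ΔTR = 0.71 × (−¥285 trillion) = −¥202.35 trillion.
Expenditure multiplier = 1/(1 − c(1−t)) = 1/(1 − 0.71×0.69) = 1/0.5101 ≈ 1.96.
The transfer multiplier is c × k ≈ 1.392, so ΔY = k × (c·ΔTR) = (−¥202.35 trillion) / 0.5101 ≈ −¥397 trillion.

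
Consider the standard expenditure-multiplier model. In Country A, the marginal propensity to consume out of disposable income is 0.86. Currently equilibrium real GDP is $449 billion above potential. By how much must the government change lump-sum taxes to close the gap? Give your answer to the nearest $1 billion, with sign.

+$73 billion

Spending multiplier = 1/(1 − MPC) = 1/(1 − 0.86) = 1/0.14 ≈ 7.143.
Tax multiplier = −c·k = −0.86/0.14 ≈ −6.143. Need ΔY = −$449 billion, so ΔT = ΔY/(−c·k) = −(−$449 billion) × 0.14 / 0.86 ≈ +$73 billion.
The government should raise lump-sum taxes by $73 billion.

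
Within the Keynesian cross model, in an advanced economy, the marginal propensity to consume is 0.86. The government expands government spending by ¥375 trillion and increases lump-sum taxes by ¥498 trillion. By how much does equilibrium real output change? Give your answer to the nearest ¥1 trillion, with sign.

−¥381 trillion

Expenditure multiplier = 1/(1 − MPC) = 1/(1 − 0.86) = 1/0.14 ≈ 7.143.
ΔG contributes k·ΔG = (+¥375 trillion) / 0.14 ≈ +¥2,678.6 trillion.
ΔT of +¥498 trillion changes first-round spending by −c·ΔT = −¥428.28 trillion, contributing k·(−c·ΔT) = (−¥428.28 trillion) / 0.14 ≈ −¥3,059.1 trillion.
Net ΔY = k(ΔG − c·ΔT) = (−¥53.28 trillion) / 0.14 ≈ −¥381 trillion.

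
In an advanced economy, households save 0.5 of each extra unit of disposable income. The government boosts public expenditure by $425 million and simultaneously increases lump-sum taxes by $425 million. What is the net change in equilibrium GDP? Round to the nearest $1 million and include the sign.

+$425 million

MPC = 1 − MPS = 1 − 0.5 = 0.5.
Expenditure multiplier = 1/(1 − MPC) = 1/(1 − 0.5) = 1/0.5 = 2.
ΔG contributes k·ΔG = (+$425 million) / 0.5 = +$850 million.
ΔT of +$425 million changes first-round spending by −c·ΔT = −$212.5 million, contributing k·(−c·ΔT) = (−$212.5 million) / 0.5 = −$425 million.
With ΔG = ΔT and no other leakages, the balanced-budget multiplier is 1, so ΔY = ΔG = +$425 million.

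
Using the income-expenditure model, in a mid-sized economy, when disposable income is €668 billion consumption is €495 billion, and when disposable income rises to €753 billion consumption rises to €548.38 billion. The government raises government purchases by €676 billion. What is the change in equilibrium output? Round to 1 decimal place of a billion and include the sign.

MPC = ΔC/ΔYd = (548.38 − 495)/(753 − 668) = 53.38/85 = 0.628.
Spending multiplier = 1/(1 − MPC) = 1/(1 − 0.628) = 1/0.372 ≈ 2.688.
ΔY = k × ΔG = (+€676 billion) / 0.372 ≈ +€1,817.2 billion.

+€1,817.2 billion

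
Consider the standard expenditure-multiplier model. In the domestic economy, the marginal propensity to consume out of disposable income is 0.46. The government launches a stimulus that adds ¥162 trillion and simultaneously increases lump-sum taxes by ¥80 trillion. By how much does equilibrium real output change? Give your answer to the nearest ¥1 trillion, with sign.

Expenditure multiplier = 1/(1 − MPC) = 1/(1 − 0.46) = 1/0.54 ≈ 1.852.
ΔG contributes k·ΔG = (+¥162 trillion) / 0.54 = +¥300 trillion.
ΔT of +¥80 trillion changes first-round spending by −c·ΔT = −¥36.8 trillion, contributing k·(−c·ΔT) = (−¥36.8 trillion) / 0.54 ≈ −¥68.1 trillion.
Net ΔY = k(ΔG − c·ΔT) = (+¥125.2 trillion) / 0.54 ≈ +¥232 trillion.

+¥232 trillion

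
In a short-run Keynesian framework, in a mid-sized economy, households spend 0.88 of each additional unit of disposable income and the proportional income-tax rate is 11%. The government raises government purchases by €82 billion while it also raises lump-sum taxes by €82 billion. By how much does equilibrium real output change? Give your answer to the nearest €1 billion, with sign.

+€45 billion

Expenditure multiplier = 1/(1 − c(1−t)) = 1/(1 − 0.88×0.89) = 1/0.2168 ≈ 4.613.
ΔG contributes k·ΔG = (+€82 billion) / 0.2168 ≈ +€378.2 billion.
ΔT of +€82 billion changes first-round spending by −c·ΔT = −€72.16 billion, contributing k·(−c·ΔT) = (−€72.16 billion) / 0.2168 ≈ −€332.8 billion.
Net ΔY = k(ΔG − c·ΔT) = (+€9.84 billion) / 0.2168 ≈ +€45 billion.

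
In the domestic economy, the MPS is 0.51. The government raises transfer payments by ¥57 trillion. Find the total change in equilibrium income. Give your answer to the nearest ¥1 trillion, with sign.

MPC = 1 − MPS = 1 − 0.51 = 0.49.
The transfer change shifts disposable income by +¥57 trillion, so first-round consumption changes by c·ΔTR = 0.49 × (+¥57 trillion) = +¥27.93 trillion.
Expenditure multiplier = 1/(1 − MPC) = 1/(1 − 0.49) = 1/0.51 ≈ 1.961.
The transfer multiplier is c × k ≈ 0.961, so ΔY = k × (c·ΔTR) = (+¥27.93 trillion) / 0.51 ≈ +¥55 trillion.

+¥55 trillion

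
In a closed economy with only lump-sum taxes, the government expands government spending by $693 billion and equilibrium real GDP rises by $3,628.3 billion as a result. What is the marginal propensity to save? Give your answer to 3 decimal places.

Implied spending multiplier k = ΔY/ΔG = 3,628.3/693 ≈ 5.2356.
Since k = 1/(1 − MPC), MPC = 1 − 1/k = 1 − ΔG/ΔY = 1 − 693/3,628.3 ≈ 0.809.
MPS = 1 − MPC = 0.191.

0.191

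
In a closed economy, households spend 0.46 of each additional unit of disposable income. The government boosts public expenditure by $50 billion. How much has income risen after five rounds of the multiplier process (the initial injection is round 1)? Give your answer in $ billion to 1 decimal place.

Round 1 adds ΔG = $50 billion; each later round is MPC = 0.46 times the previous.
After 5 rounds: 50 + 23 + 10.58 + 4.8668 + 2.238728 = ΔG·(1 − c^5)/(1 − c) = 50 × (1 − 0.0205962976)/0.54 ≈ $90.7 billion.

$90.7 billion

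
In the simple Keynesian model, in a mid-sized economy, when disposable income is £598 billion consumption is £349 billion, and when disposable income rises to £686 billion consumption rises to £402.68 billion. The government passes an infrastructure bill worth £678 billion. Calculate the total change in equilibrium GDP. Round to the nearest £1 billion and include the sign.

MPC = ΔC/ΔYd = (402.68 − 349)/(686 − 598) = 53.68/88 = 0.61.
Expenditure multiplier = 1/(1 − MPC) = 1/(1 − 0.61) = 1/0.39 ≈ 2.564.
ΔY = k × ΔG = (+£678 billion) / 0.39 ≈ +£1,738 billion.

+£1,738 billion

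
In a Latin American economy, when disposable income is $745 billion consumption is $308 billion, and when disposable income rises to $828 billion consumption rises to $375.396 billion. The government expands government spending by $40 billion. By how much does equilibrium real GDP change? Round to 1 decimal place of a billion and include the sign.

+$212.8 billion

MPC = ΔC/ΔYd = (375.396 − 308)/(828 − 745) = 67.396/83 = 0.812.
Expenditure multiplier = 1/(1 − MPC) = 1/(1 − 0.812) = 1/0.188 ≈ 5.319.
ΔY = k × ΔG = (+$40 billion) / 0.188 ≈ +$212.8 billion.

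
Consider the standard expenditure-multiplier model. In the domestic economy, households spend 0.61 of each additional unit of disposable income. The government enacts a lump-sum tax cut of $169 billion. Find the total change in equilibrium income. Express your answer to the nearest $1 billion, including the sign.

A lump-sum tax change of −$169 billion shifts disposable income by +$169 billion; first-round consumption changes by −c × ΔT = −0.61 × (−$169 billion) = +$103.09 billion.
Expenditure multiplier = 1/(1 − MPC) = 1/(1 − 0.61) = 1/0.39 ≈ 2.564.
The tax multiplier is −c × k ≈ −1.564, so ΔY = k × (−c·ΔT) = (+$103.09 billion) / 0.39 ≈ +$264 billion.

+$264 billion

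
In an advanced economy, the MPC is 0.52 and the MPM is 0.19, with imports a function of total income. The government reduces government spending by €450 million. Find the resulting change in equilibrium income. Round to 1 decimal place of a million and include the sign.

−€671.6 million

Spending multiplier = 1/(1 − c + m) = 1/(1 − 0.52 + 0.19) = 1/0.67 ≈ 1.493.
ΔY = k × ΔG = (−€450 million) / 0.67 ≈ −€671.6 million.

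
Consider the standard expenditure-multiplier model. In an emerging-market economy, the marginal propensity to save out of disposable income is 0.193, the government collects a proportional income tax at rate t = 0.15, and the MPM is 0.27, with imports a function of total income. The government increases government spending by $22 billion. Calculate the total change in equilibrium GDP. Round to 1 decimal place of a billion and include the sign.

MPC = 1 − MPS = 1 − 0.193 = 0.807.
Expenditure multiplier = 1/(1 − c(1−t) + m) = 1/(1 − 0.807×0.85 + 0.27) = 1/0.58405 ≈ 1.712.
ΔY = k × ΔG = (+$22 billion) / 0.58405 ≈ +$37.7 billion.

+$37.7 billion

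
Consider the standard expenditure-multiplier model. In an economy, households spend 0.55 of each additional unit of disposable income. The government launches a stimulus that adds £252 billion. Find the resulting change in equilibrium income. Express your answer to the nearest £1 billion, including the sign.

+£560 billion

Government-spending multiplier = 1/(1 − MPC) = 1/(1 − 0.55) = 1/0.45 ≈ 2.222.
ΔY = k × ΔG = (+£252 billion) / 0.45 = +£560 billion.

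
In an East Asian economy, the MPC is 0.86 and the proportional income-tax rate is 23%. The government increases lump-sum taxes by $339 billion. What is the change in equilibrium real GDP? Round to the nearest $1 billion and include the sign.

−$863 billion

A lump-sum tax change of +$339 billion shifts disposable income by −$339 billion; first-round consumption changes by −c × ΔT = −0.86 × (+$339 billion) = −$291.54 billion.
Expenditure multiplier = 1/(1 − c(1−t)) = 1/(1 − 0.86×0.77) = 1/0.3378 ≈ 2.96.
The tax multiplier is −c × k ≈ −2.546, so ΔY = k × (−c·ΔT) = (−$291.54 billion) / 0.3378 ≈ −$863 billion.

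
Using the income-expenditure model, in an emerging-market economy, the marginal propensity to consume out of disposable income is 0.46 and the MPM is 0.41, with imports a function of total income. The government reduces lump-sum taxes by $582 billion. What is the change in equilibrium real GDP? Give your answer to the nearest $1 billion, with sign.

A lump-sum tax change of −$582 billion shifts disposable income by +$582 billion; first-round consumption changes by −c × ΔT = −0.46 × (−$582 billion) = +$267.72 billion.
Expenditure multiplier = 1/(1 − c + m) = 1/(1 − 0.46 + 0.41) = 1/0.95 ≈ 1.053.
The tax multiplier is −c × k ≈ −0.484, so ΔY = k × (−c·ΔT) = (+$267.72 billion) / 0.95 ≈ +$282 billion.

+$282 billion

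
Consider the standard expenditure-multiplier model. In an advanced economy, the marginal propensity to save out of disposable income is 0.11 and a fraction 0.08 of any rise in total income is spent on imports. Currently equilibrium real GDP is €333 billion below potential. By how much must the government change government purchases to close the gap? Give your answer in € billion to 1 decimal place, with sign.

MPC = 1 − MPS = 1 − 0.11 = 0.89.
Spending multiplier = 1/(1 − c + m) = 1/(1 − 0.89 + 0.08) = 1/0.19 ≈ 5.263.
Need ΔY = +€333 billion, so ΔG = ΔY/k = (+€333 billion) × 0.19 ≈ +€63.3 billion.
The government should increase government purchases by €63.3 billion.

+€63.3 billion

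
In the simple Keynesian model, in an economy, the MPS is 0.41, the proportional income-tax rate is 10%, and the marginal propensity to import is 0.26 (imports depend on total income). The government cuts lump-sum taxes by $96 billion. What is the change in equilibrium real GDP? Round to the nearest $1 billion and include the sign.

+$78 billion

MPC = 1 − MPS = 1 − 0.41 = 0.59.
A lump-sum tax change of −$96 billion shifts disposable income by +$96 billion; first-round consumption changes by −c × ΔT = −0.59 × (−$96 billion) = +$56.64 billion.
Expenditure multiplier = 1/(1 − c(1−t) + m) = 1/(1 − 0.59×0.9 + 0.26) = 1/0.729 ≈ 1.372.
The tax multiplier is −c × k ≈ −0.809, so ΔY = k × (−c·ΔT) = (+$56.64 billion) / 0.729 ≈ +$78 billion.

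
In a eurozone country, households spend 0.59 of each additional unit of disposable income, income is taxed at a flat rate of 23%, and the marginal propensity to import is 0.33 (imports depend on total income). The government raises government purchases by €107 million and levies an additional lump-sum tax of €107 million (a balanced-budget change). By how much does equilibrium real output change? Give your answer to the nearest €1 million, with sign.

Expenditure multiplier = 1/(1 − c(1−t) + m) = 1/(1 − 0.59×0.77 + 0.33) = 1/0.8757 ≈ 1.142.
ΔG contributes k·ΔG = (+€107 million) / 0.8757 ≈ +€122.2 million.
ΔT of +€107 million changes first-round spending by −c·ΔT = −€63.13 million, contributing k·(−c·ΔT) = (−€63.13 million) / 0.8757 ≈ −€72.1 million.
Net ΔY = k(ΔG − c·ΔT) = (+€43.87 million) / 0.8757 ≈ +€50 million.

+€50 million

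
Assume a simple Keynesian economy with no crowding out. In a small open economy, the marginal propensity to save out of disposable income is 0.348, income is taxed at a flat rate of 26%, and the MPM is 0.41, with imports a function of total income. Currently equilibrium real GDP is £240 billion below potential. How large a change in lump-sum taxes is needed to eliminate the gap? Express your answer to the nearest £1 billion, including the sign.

−£341 billion

MPC = 1 − MPS = 1 − 0.348 = 0.652.
Spending multiplier = 1/(1 − c(1−t) + m) = 1/(1 − 0.652×0.74 + 0.41) = 1/0.92752 ≈ 1.078.
Tax multiplier = −c·k = −0.652/0.92752 ≈ −0.703. Need ΔY = +£240 billion, so ΔT = ΔY/(−c·k) = −(+£240 billion) × 0.92752 / 0.652 ≈ −£341 billion.
The government should cut lump-sum taxes by £341 billion.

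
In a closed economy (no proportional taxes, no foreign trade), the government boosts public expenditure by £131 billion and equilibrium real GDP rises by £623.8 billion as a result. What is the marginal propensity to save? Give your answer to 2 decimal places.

0.21

Implied spending multiplier k = ΔY/ΔG = 623.8/131 ≈ 4.7618.
Since k = 1/(1 − MPC), MPC = 1 − 1/k = 1 − ΔG/ΔY = 1 − 131/623.8 ≈ 0.79.
MPS = 1 − MPC = 0.21.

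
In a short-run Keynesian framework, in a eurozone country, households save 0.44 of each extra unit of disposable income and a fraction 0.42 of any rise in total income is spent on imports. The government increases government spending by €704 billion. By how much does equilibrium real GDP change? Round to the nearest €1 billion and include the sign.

MPC = 1 − MPS = 1 − 0.44 = 0.56.
Spending multiplier = 1/(1 − c + m) = 1/(1 − 0.56 + 0.42) = 1/0.86 ≈ 1.163.
ΔY = k × ΔG = (+€704 billion) / 0.86 ≈ +€819 billion.

+€819 billion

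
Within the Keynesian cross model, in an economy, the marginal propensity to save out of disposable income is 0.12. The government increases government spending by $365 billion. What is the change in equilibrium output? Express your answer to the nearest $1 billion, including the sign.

+$3,042 billion

MPC = 1 − MPS = 1 − 0.12 = 0.88.
Spending multiplier = 1/(1 − MPC) = 1/(1 − 0.88) = 1/0.12 ≈ 8.333.
ΔY = k × ΔG = (+$365 billion) / 0.12 ≈ +$3,042 billion.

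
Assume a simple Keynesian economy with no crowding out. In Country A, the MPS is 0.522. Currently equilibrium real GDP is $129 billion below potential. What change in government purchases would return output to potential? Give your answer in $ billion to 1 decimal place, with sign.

MPC = 1 − MPS = 1 − 0.522 = 0.478.
Spending multiplier = 1/(1 − MPC) = 1/(1 − 0.478) = 1/0.522 ≈ 1.916.
Need ΔY = +$129 billion, so ΔG = ΔY/k = (+$129 billion) × 0.522 ≈ +$67.3 billion.
The government should increase government purchases by $67.3 billion.

+$67.3 billion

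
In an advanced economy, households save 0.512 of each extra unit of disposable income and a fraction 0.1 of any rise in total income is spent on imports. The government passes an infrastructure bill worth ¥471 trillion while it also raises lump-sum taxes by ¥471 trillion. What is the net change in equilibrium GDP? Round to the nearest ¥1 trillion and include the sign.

MPC = 1 − MPS = 1 − 0.512 = 0.488.
Expenditure multiplier = 1/(1 − c + m) = 1/(1 − 0.488 + 0.1) = 1/0.612 ≈ 1.634.
ΔG contributes k·ΔG = (+¥471 trillion) / 0.612 ≈ +¥769.6 trillion.
ΔT of +¥471 trillion changes first-round spending by −c·ΔT = −¥229.848 trillion, contributing k·(−c·ΔT) = (−¥229.848 trillion) / 0.612 ≈ −¥375.6 trillion.
Net ΔY = k(ΔG − c·ΔT) = (+¥241.152 trillion) / 0.612 ≈ +¥394 trillion.

+¥394 trillion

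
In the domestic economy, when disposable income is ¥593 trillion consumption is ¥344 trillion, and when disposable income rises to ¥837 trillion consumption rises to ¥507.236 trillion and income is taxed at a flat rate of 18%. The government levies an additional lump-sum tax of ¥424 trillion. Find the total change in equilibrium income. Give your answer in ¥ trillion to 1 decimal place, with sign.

MPC = ΔC/ΔYd = (507.236 − 344)/(837 − 593) = 163.236/244 = 0.669.
A lump-sum tax change of +¥424 trillion shifts disposable income by −¥424 trillion; first-round consumption changes by −c × ΔT = −0.669 × (+¥424 trillion) = −¥283.656 trillion.
Expenditure multiplier = 1/(1 − c(1−t)) = 1/(1 − 0.669×0.82) = 1/0.45142 ≈ 2.215.
The tax multiplier is −c × k ≈ −1.482, so ΔY = k × (−c·ΔT) = (−¥283.656 trillion) / 0.45142 ≈ −¥628.4 trillion.

−¥628.4 trillion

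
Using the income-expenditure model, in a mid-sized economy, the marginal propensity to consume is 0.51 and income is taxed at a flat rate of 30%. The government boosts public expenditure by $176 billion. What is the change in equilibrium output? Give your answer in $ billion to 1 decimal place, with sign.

Expenditure multiplier = 1/(1 − c(1−t)) = 1/(1 − 0.51×0.7) = 1/0.643 ≈ 1.555.
ΔY = k × ΔG = (+$176 billion) / 0.643 ≈ +$273.7 billion.

+$273.7 billion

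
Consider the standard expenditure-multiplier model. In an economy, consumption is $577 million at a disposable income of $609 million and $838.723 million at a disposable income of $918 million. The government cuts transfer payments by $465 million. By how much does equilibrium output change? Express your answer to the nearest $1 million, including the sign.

MPC = ΔC/ΔYd = (838.723 − 577)/(918 − 609) = 261.723/309 = 0.847.
The transfer change shifts disposable income by −$465 million, so first-round consumption changes by c·ΔTR = 0.847 × (−$465 million) = −$393.855 million.
Expenditure multiplier = 1/(1 − MPC) = 1/(1 − 0.847) = 1/0.153 ≈ 6.536.
The transfer multiplier is c × k ≈ 5.536, so ΔY = k × (c·ΔTR) = (−$393.855 million) / 0.153 ≈ −$2,574 million.

−$2,574 million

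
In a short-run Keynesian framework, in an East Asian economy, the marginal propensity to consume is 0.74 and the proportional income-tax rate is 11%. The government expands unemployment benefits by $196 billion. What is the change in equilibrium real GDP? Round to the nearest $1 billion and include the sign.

The transfer change shifts disposable income by +$196 billion, so first-round consumption changes by c·ΔTR = 0.74 × (+$196 billion) = +$145.04 billion.
Expenditure multiplier = 1/(1 − c(1−t)) = 1/(1 − 0.74×0.89) = 1/0.3414 ≈ 2.929.
The transfer multiplier is c × k ≈ 2.168, so ΔY = k × (c·ΔTR) = (+$145.04 billion) / 0.3414 ≈ +$425 billion.

+$425 billion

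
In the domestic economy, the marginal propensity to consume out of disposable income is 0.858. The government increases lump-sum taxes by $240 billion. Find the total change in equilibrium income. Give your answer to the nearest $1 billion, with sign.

−$1,450 billion

A lump-sum tax change of +$240 billion shifts disposable income by −$240 billion; first-round consumption changes by −c × ΔT = −0.858 × (+$240 billion) = −$205.92 billion.
Expenditure multiplier = 1/(1 − MPC) = 1/(1 − 0.858) = 1/0.142 ≈ 7.042.
The tax multiplier is −c × k ≈ −6.042, so ΔY = k × (−c·ΔT) = (−$205.92 billion) / 0.142 ≈ −$1,450 billion.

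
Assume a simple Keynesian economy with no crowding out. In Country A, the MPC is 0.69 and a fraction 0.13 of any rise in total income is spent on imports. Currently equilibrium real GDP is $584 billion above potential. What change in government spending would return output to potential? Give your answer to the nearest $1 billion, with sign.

Spending multiplier = 1/(1 − c + m) = 1/(1 − 0.69 + 0.13) = 1/0.44 ≈ 2.273.
Need ΔY = −$584 billion, so ΔG = ΔY/k = (−$584 billion) × 0.44 ≈ −$257 billion.
The government should cut government spending by $257 billion.

−$257 billion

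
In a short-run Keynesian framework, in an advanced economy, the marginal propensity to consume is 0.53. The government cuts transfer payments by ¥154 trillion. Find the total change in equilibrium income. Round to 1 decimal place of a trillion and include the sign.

−¥173.7 trillion

The transfer change shifts disposable income by −¥154 trillion, so first-round consumption changes by c·ΔTR = 0.53 × (−¥154 trillion) = −¥81.62 trillion.
Expenditure multiplier = 1/(1 − MPC) = 1/(1 − 0.53) = 1/0.47 ≈ 2.128.
The transfer multiplier is c × k ≈ 1.128, so ΔY = k × (c·ΔTR) = (−¥81.62 trillion) / 0.47 ≈ −¥173.7 trillion.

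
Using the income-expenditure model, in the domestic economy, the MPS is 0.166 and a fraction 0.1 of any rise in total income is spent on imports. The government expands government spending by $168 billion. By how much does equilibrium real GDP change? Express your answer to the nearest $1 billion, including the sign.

+$632 billion

MPC = 1 − MPS = 1 − 0.166 = 0.834.
Spending multiplier = 1/(1 − c + m) = 1/(1 − 0.834 + 0.1) = 1/0.266 ≈ 3.759.
ΔY = k × ΔG = (+$168 billion) / 0.266 ≈ +$632 billion.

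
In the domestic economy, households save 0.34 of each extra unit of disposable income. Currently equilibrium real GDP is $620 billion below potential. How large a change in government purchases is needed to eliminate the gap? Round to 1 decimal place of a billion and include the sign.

+$210.8 billion

MPC = 1 − MPS = 1 − 0.34 = 0.66.
Spending multiplier = 1/(1 − MPC) = 1/(1 − 0.66) = 1/0.34 ≈ 2.941.
Need ΔY = +$620 billion, so ΔG = ΔY/k = (+$620 billion) × 0.34 = +$210.8 billion.
The government should increase government purchases by $210.8 billion.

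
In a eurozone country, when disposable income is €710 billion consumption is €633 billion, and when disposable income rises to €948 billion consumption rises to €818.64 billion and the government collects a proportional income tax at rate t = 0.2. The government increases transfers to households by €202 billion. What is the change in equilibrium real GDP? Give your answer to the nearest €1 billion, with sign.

+€419 billion

MPC = ΔC/ΔYd = (818.64 − 633)/(948 − 710) = 185.64/238 = 0.78.
The transfer change shifts disposable income by +€202 billion, so first-round consumption changes by c·ΔTR = 0.78 × (+€202 billion) = +€157.56 billion.
Expenditure multiplier = 1/(1 − c(1−t)) = 1/(1 − 0.78×0.8) = 1/0.376 ≈ 2.66.
The transfer multiplier is c × k ≈ 2.074, so ΔY = k × (c·ΔTR) = (+€157.56 billion) / 0.376 ≈ +€419 billion.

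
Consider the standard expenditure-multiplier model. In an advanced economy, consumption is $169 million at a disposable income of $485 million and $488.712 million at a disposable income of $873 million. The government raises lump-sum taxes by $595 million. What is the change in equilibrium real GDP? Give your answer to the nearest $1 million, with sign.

MPC = ΔC/ΔYd = (488.712 − 169)/(873 − 485) = 319.712/388 = 0.824.
A lump-sum tax change of +$595 million shifts disposable income by −$595 million; first-round consumption changes by −c × ΔT = −0.824 × (+$595 million) = −$490.28 million.
Expenditure multiplier = 1/(1 − MPC) = 1/(1 − 0.824) = 1/0.176 ≈ 5.682.
The tax multiplier is −c × k ≈ −4.682, so ΔY = k × (−c·ΔT) = (−$490.28 million) / 0.176 ≈ −$2,786 million.

−$2,786 million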